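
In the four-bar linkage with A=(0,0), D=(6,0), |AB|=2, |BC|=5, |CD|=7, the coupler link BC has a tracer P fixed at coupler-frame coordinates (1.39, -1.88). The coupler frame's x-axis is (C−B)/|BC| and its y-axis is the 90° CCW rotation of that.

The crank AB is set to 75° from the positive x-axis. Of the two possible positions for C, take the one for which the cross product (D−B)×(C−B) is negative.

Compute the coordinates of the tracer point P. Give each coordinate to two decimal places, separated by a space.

-1.57 0.88

A=(0,0), D=(6.00,0)
B = A + 2.00·(cos75°, sin75°) = (0.5176, 1.9319)
|BD| = 5.8128
circle(B,5.00) ∩ circle(D,7.00): a=0.8420, h=4.9286
  candidates: C₊=(2.9497,6.3005) cross=28.649; C₋=(-0.3263,-2.9964) cross=-28.649
  mode - wants cross < 0 → take C=(-0.3263,-2.9964) (cross=-28.649)
ex = (C−B)/|BC| = (-0.1688,-0.9857); ey = (0.9857,-0.1688)
P = B + 1.39·ex + -1.88·ey = (-1.5700,0.8791)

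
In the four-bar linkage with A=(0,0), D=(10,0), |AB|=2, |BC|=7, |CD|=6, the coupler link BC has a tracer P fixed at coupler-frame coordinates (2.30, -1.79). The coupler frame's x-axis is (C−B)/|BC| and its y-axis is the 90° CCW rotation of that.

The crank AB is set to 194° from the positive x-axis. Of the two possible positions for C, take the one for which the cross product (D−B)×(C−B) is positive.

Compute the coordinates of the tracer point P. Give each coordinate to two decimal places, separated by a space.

0.88 -1.20

A=(0,0), D=(10.00,0)
B = A + 2.00·(cos194°, sin194°) = (-1.9406, -0.4838)
|BD| = 11.9504
circle(B,7.00) ∩ circle(D,6.00): a=6.5191, h=2.5497
  candidates: C₊=(4.4699,2.3278) cross=30.470; C₋=(4.6764,-2.7676) cross=-30.470
  mode + wants cross > 0 → take C=(4.4699,2.3278) (cross=30.470)
ex = (C−B)/|BC| = (0.9158,0.4017); ey = (-0.4017,0.9158)
P = B + 2.30·ex + -1.79·ey = (0.8847,-1.1993)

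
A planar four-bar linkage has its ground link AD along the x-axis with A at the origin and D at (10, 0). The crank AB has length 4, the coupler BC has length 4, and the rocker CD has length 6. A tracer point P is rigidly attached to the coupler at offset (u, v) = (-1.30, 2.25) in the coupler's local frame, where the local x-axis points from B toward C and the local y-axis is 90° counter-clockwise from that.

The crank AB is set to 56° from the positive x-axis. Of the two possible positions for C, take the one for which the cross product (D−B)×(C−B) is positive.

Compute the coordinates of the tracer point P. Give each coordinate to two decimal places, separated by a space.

0.32 5.07

A=(0,0), D=(10.00,0)
B = A + 4.00·(cos56°, sin56°) = (2.2368, 3.3162)
|BD| = 8.4418
circle(B,4.00) ∩ circle(D,6.00): a=3.0363, h=2.6040
  candidates: C₊=(6.0519,4.5180) cross=21.982; C₋=(4.0061,-0.2712) cross=-21.982
  mode + wants cross > 0 → take C=(6.0519,4.5180) (cross=21.982)
ex = (C−B)/|BC| = (0.9538,0.3005); ey = (-0.3005,0.9538)
P = B + -1.30·ex + 2.25·ey = (0.3208,5.0716)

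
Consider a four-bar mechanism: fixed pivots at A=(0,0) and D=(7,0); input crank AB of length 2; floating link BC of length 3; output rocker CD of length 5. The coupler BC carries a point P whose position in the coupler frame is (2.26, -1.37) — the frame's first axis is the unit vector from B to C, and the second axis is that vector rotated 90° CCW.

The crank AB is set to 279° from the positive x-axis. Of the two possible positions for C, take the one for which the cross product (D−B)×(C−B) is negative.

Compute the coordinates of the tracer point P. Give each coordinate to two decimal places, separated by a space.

1.88 -4.10

A=(0,0), D=(7.00,0)
B = A + 2.00·(cos279°, sin279°) = (0.3129, -1.9754)
|BD| = 6.9728
circle(B,3.00) ∩ circle(D,5.00): a=2.3391, h=1.8785
  candidates: C₊=(2.0240,0.4888) cross=13.098; C₋=(3.0883,-3.1142) cross=-13.098
  mode - wants cross < 0 → take C=(3.0883,-3.1142) (cross=-13.098)
ex = (C−B)/|BC| = (0.9251,-0.3796); ey = (0.3796,0.9251)
P = B + 2.26·ex + -1.37·ey = (1.8836,-4.1008)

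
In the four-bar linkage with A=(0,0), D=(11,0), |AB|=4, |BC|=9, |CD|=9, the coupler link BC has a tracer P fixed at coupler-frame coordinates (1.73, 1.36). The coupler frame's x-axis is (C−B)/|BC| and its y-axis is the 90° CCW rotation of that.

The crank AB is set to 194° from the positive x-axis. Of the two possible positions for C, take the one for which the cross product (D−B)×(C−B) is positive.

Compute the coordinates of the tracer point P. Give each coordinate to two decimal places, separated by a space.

-3.35 1.17

A=(0,0), D=(11.00,0)
B = A + 4.00·(cos194°, sin194°) = (-3.8812, -0.9677)
|BD| = 14.9126
circle(B,9.00) ∩ circle(D,9.00): a=7.4563, h=5.0402
  candidates: C₊=(3.2323,4.5457) cross=75.162; C₋=(3.8865,-5.5134) cross=-75.162
  mode + wants cross > 0 → take C=(3.2323,4.5457) (cross=75.162)
ex = (C−B)/|BC| = (0.7904,0.6126); ey = (-0.6126,0.7904)
P = B + 1.73·ex + 1.36·ey = (-3.3469,1.1670)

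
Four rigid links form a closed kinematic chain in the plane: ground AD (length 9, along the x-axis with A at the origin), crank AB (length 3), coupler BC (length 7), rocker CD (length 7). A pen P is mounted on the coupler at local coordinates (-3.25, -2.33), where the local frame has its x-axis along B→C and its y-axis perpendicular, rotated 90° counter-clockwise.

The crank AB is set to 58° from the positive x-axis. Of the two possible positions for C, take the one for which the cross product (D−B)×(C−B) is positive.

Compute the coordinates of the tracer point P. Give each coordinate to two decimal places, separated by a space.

A=(0,0), D=(9.00,0)
B = A + 3.00·(cos58°, sin58°) = (1.5898, 2.5441)
|BD| = 7.8348
circle(B,7.00) ∩ circle(D,7.00): a=3.9174, h=5.8012
  candidates: C₊=(7.1787,6.7589) cross=45.451; C₋=(3.4111,-4.2148) cross=-45.451
  mode + wants cross > 0 → take C=(7.1787,6.7589) (cross=45.451)
ex = (C−B)/|BC| = (0.7984,0.6021); ey = (-0.6021,0.7984)
P = B + -3.25·ex + -2.33·ey = (0.3978,-1.2730)

0.40 -1.27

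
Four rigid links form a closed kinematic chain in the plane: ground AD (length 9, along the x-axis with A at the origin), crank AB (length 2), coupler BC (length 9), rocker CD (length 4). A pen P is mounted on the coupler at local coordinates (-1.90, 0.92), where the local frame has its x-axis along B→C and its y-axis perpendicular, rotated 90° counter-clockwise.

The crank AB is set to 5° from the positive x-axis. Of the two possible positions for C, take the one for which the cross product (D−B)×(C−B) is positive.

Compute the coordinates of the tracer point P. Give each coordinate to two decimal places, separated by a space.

A=(0,0), D=(9.00,0)
B = A + 2.00·(cos5°, sin5°) = (1.9924, 0.1743)
|BD| = 7.0098
circle(B,9.00) ∩ circle(D,4.00): a=8.1413, h=3.8366
  candidates: C₊=(10.2265,3.8073) cross=26.894; C₋=(10.0357,-3.8636) cross=-26.894
  mode + wants cross > 0 → take C=(10.2265,3.8073) (cross=26.894)
ex = (C−B)/|BC| = (0.9149,0.4037); ey = (-0.4037,0.9149)
P = B + -1.90·ex + 0.92·ey = (-0.1173,0.2491)

-0.12 0.25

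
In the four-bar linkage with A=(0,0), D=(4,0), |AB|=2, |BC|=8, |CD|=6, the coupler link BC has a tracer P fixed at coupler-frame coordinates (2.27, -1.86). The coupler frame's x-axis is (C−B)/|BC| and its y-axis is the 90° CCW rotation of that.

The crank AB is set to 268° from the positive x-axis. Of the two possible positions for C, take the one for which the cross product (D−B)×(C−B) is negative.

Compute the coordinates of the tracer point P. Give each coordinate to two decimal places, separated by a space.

A=(0,0), D=(4.00,0)
B = A + 2.00·(cos268°, sin268°) = (-0.0698, -1.9988)
|BD| = 4.5341
circle(B,8.00) ∩ circle(D,6.00): a=5.3548, h=5.9436
  candidates: C₊=(2.1165,5.6967) cross=26.949; C₋=(7.3567,-4.9732) cross=-26.949
  mode - wants cross < 0 → take C=(7.3567,-4.9732) (cross=-26.949)
ex = (C−B)/|BC| = (0.9283,-0.3718); ey = (0.3718,0.9283)
P = B + 2.27·ex + -1.86·ey = (1.3459,-4.5694)

1.35 -4.57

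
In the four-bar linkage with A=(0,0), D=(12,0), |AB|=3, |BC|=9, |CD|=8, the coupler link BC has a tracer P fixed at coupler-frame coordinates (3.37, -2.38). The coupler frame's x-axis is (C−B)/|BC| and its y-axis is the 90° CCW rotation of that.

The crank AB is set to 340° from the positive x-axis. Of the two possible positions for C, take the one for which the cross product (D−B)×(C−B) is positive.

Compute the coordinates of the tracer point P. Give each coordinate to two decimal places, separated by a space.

A=(0,0), D=(12.00,0)
B = A + 3.00·(cos340°, sin340°) = (2.8191, -1.0261)
|BD| = 9.2381
circle(B,9.00) ∩ circle(D,8.00): a=5.5391, h=7.0935
  candidates: C₊=(7.5361,6.6388) cross=65.530; C₋=(9.1118,-7.4605) cross=-65.530
  mode + wants cross > 0 → take C=(7.5361,6.6388) (cross=65.530)
ex = (C−B)/|BC| = (0.5241,0.8516); ey = (-0.8516,0.5241)
P = B + 3.37·ex + -2.38·ey = (6.6123,0.5966)

6.61 0.60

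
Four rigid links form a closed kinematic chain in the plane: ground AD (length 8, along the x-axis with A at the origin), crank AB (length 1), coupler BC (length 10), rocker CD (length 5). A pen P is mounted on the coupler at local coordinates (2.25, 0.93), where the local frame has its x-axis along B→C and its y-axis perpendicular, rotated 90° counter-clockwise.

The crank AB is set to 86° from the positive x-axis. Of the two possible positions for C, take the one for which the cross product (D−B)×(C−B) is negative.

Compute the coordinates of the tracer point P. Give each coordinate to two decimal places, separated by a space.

2.43 0.39

A=(0,0), D=(8.00,0)
B = A + 1.00·(cos86°, sin86°) = (0.0698, 0.9976)
|BD| = 7.9927
circle(B,10.00) ∩ circle(D,5.00): a=8.6881, h=4.9514
  candidates: C₊=(9.3079,4.8259) cross=39.575; C₋=(8.0720,-4.9995) cross=-39.575
  mode - wants cross < 0 → take C=(8.0720,-4.9995) (cross=-39.575)
ex = (C−B)/|BC| = (0.8002,-0.5997); ey = (0.5997,0.8002)
P = B + 2.25·ex + 0.93·ey = (2.4280,0.3924)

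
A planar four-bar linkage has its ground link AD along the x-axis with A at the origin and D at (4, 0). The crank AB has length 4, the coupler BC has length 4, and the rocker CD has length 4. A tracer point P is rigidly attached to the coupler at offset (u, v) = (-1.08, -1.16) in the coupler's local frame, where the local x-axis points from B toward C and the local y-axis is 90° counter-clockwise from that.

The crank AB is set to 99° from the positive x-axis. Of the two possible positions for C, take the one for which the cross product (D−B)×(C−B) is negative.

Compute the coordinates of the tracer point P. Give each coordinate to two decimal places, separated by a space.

-1.94 4.84

A=(0,0), D=(4.00,0)
B = A + 4.00·(cos99°, sin99°) = (-0.6257, 3.9508)
|BD| = 6.0832
circle(B,4.00) ∩ circle(D,4.00): a=3.0416, h=2.5978
  candidates: C₊=(3.3743,3.9508) cross=15.803; C₋=(0.0000,0.0000) cross=-15.803
  mode - wants cross < 0 → take C=(0.0000,0.0000) (cross=-15.803)
ex = (C−B)/|BC| = (0.1564,-0.9877); ey = (0.9877,0.1564)
P = B + -1.08·ex + -1.16·ey = (-1.9404,4.8360)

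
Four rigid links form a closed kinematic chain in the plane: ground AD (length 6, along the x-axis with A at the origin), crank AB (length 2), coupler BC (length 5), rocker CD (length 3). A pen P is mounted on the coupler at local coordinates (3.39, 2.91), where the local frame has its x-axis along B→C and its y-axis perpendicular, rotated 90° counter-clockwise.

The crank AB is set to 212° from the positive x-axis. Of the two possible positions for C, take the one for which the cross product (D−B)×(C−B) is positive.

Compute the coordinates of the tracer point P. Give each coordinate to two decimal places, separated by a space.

A=(0,0), D=(6.00,0)
B = A + 2.00·(cos212°, sin212°) = (-1.6961, -1.0598)
|BD| = 7.7687
circle(B,5.00) ∩ circle(D,3.00): a=4.9141, h=0.9227
  candidates: C₊=(3.0462,0.5246) cross=7.168; C₋=(3.2980,-1.3035) cross=-7.168
  mode + wants cross > 0 → take C=(3.0462,0.5246) (cross=7.168)
ex = (C−B)/|BC| = (0.9485,0.3169); ey = (-0.3169,0.9485)
P = B + 3.39·ex + 2.91·ey = (0.5971,2.7744)

0.60 2.77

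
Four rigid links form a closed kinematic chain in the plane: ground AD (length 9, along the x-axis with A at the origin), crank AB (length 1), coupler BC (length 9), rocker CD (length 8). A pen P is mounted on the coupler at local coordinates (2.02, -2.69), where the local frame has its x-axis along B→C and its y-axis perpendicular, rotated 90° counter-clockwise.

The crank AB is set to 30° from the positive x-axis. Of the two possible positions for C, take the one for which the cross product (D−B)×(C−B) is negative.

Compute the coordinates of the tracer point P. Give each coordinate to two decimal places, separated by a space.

A=(0,0), D=(9.00,0)
B = A + 1.00·(cos30°, sin30°) = (0.8660, 0.5000)
|BD| = 8.1493
circle(B,9.00) ∩ circle(D,8.00): a=5.1177, h=7.4033
  candidates: C₊=(6.4283,7.5754) cross=60.332; C₋=(5.5198,-7.2034) cross=-60.332
  mode - wants cross < 0 → take C=(5.5198,-7.2034) (cross=-60.332)
ex = (C−B)/|BC| = (0.5171,-0.8559); ey = (0.8559,0.5171)
P = B + 2.02·ex + -2.69·ey = (-0.3919,-2.6200)

-0.39 -2.62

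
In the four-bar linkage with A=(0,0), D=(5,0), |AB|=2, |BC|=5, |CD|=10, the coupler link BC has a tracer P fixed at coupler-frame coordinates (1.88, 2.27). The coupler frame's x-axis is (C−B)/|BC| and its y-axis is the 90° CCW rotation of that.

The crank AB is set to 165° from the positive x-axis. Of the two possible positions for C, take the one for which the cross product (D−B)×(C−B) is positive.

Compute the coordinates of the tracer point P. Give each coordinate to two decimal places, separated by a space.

-4.68 1.59

A=(0,0), D=(5.00,0)
B = A + 2.00·(cos165°, sin165°) = (-1.9319, 0.5176)
|BD| = 6.9512
circle(B,5.00) ∩ circle(D,10.00): a=-1.9192, h=4.6170
  candidates: C₊=(-3.5019,5.2647) cross=32.093; C₋=(-4.1896,-3.9436) cross=-32.093
  mode + wants cross > 0 → take C=(-3.5019,5.2647) (cross=32.093)
ex = (C−B)/|BC| = (-0.3140,0.9494); ey = (-0.9494,-0.3140)
P = B + 1.88·ex + 2.27·ey = (-4.6774,1.5897)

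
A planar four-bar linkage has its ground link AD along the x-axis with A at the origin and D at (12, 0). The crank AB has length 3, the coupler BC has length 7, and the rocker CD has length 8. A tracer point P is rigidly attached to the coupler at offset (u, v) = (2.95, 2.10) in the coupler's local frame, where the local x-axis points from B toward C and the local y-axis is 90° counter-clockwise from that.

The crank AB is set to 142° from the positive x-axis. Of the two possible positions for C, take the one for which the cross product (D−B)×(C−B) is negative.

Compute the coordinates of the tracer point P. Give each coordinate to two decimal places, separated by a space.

A=(0,0), D=(12.00,0)
B = A + 3.00·(cos142°, sin142°) = (-2.3640, 1.8470)
|BD| = 14.4823
circle(B,7.00) ∩ circle(D,8.00): a=6.7233, h=1.9487
  candidates: C₊=(4.5529,2.9224) cross=28.222; C₋=(4.0558,-0.9433) cross=-28.222
  mode - wants cross < 0 → take C=(4.0558,-0.9433) (cross=-28.222)
ex = (C−B)/|BC| = (0.9171,-0.3986); ey = (0.3986,0.9171)
P = B + 2.95·ex + 2.10·ey = (1.1786,2.5970)

1.18 2.60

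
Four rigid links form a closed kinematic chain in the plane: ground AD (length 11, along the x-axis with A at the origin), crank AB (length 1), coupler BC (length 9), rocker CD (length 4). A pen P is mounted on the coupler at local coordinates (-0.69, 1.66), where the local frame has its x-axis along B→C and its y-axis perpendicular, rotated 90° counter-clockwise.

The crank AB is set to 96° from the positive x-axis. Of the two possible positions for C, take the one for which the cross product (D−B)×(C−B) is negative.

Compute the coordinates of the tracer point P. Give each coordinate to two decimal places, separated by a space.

A=(0,0), D=(11.00,0)
B = A + 1.00·(cos96°, sin96°) = (-0.1045, 0.9945)
|BD| = 11.1490
circle(B,9.00) ∩ circle(D,4.00): a=8.4896, h=2.9879
  candidates: C₊=(8.6177,3.2132) cross=33.312; C₋=(8.0847,-2.7387) cross=-33.312
  mode - wants cross < 0 → take C=(8.0847,-2.7387) (cross=-33.312)
ex = (C−B)/|BC| = (0.9099,-0.4148); ey = (0.4148,0.9099)
P = B + -0.69·ex + 1.66·ey = (-0.0438,2.7912)

-0.04 2.79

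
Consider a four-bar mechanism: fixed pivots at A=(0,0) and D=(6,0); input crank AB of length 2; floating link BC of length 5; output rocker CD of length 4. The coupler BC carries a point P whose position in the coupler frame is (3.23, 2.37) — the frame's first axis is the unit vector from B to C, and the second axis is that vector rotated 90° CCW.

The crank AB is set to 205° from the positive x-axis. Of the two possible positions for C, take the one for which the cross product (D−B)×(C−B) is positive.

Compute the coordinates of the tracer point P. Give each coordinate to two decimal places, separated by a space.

A=(0,0), D=(6.00,0)
B = A + 2.00·(cos205°, sin205°) = (-1.8126, -0.8452)
|BD| = 7.8582
circle(B,5.00) ∩ circle(D,4.00): a=4.5018, h=2.1758
  candidates: C₊=(2.4290,1.8022) cross=17.098; C₋=(2.8971,-2.5242) cross=-17.098
  mode + wants cross > 0 → take C=(2.4290,1.8022) (cross=17.098)
ex = (C−B)/|BC| = (0.8483,0.5295); ey = (-0.5295,0.8483)
P = B + 3.23·ex + 2.37·ey = (-0.3274,2.8755)

-0.33 2.88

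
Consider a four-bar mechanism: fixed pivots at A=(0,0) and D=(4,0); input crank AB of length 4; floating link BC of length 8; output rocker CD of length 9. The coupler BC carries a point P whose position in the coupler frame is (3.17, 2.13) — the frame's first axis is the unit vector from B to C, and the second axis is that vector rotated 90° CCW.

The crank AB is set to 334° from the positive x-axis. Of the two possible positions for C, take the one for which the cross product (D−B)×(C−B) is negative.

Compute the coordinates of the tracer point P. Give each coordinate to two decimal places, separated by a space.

7.38 -2.26

A=(0,0), D=(4.00,0)
B = A + 4.00·(cos334°, sin334°) = (3.5952, -1.7535)
|BD| = 1.7996
circle(B,8.00) ∩ circle(D,9.00): a=-3.8234, h=7.0272
  candidates: C₊=(-4.1120,-3.8982) cross=12.646; C₋=(9.5822,-7.0597) cross=-12.646
  mode - wants cross < 0 → take C=(9.5822,-7.0597) (cross=-12.646)
ex = (C−B)/|BC| = (0.7484,-0.6633); ey = (0.6633,0.7484)
P = B + 3.17·ex + 2.13·ey = (7.3803,-2.2620)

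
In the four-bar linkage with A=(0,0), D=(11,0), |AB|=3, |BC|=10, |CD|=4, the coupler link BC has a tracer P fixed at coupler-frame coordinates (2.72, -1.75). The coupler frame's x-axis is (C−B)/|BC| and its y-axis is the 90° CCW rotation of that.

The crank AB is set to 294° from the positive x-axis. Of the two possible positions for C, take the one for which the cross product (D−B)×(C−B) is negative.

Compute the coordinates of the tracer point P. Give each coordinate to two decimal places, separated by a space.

3.70 -4.82

A=(0,0), D=(11.00,0)
B = A + 3.00·(cos294°, sin294°) = (1.2202, -2.7406)
|BD| = 10.1565
circle(B,10.00) ∩ circle(D,4.00): a=9.2135, h=3.8873
  candidates: C₊=(9.0430,3.4886) cross=39.481; C₋=(11.1409,-3.9975) cross=-39.481
  mode - wants cross < 0 → take C=(11.1409,-3.9975) (cross=-39.481)
ex = (C−B)/|BC| = (0.9921,-0.1257); ey = (0.1257,0.9921)
P = B + 2.72·ex + -1.75·ey = (3.6987,-4.8186)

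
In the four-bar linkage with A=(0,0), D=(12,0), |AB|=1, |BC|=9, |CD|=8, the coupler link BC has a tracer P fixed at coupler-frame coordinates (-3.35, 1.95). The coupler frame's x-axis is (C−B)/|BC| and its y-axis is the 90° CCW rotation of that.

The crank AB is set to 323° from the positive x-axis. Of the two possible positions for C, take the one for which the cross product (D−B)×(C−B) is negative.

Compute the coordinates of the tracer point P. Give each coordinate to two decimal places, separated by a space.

A=(0,0), D=(12.00,0)
B = A + 1.00·(cos323°, sin323°) = (0.7986, -0.6018)
|BD| = 11.2175
circle(B,9.00) ∩ circle(D,8.00): a=6.3665, h=6.3614
  candidates: C₊=(6.8147,6.0920) cross=71.359; C₋=(7.4973,-6.6125) cross=-71.359
  mode - wants cross < 0 → take C=(7.4973,-6.6125) (cross=-71.359)
ex = (C−B)/|BC| = (0.7443,-0.6679); ey = (0.6679,0.7443)
P = B + -3.35·ex + 1.95·ey = (-0.3924,3.0869)

-0.39 3.09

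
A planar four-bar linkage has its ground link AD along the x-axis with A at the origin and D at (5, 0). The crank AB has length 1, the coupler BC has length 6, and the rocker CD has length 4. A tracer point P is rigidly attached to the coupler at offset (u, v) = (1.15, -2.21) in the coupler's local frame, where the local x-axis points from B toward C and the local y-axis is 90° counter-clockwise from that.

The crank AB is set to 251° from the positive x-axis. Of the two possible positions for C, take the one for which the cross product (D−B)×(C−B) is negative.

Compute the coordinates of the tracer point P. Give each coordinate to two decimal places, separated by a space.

-0.46 -3.43

A=(0,0), D=(5.00,0)
B = A + 1.00·(cos251°, sin251°) = (-0.3256, -0.9455)
|BD| = 5.4089
circle(B,6.00) ∩ circle(D,4.00): a=4.5532, h=3.9074
  candidates: C₊=(3.4745,3.6977) cross=21.135; C₋=(4.8406,-3.9968) cross=-21.135
  mode - wants cross < 0 → take C=(4.8406,-3.9968) (cross=-21.135)
ex = (C−B)/|BC| = (0.8610,-0.5086); ey = (0.5086,0.8610)
P = B + 1.15·ex + -2.21·ey = (-0.4593,-3.4332)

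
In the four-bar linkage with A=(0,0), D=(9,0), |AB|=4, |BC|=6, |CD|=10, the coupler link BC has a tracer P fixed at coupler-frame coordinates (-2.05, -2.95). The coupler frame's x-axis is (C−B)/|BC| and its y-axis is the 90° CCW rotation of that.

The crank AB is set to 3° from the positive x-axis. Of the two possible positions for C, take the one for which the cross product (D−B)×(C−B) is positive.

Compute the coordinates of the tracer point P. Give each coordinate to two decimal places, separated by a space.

7.58 0.41

A=(0,0), D=(9.00,0)
B = A + 4.00·(cos3°, sin3°) = (3.9945, 0.2093)
|BD| = 5.0099
circle(B,6.00) ∩ circle(D,10.00): a=-3.8825, h=4.5745
  candidates: C₊=(0.3066,4.9421) cross=22.918; C₋=(-0.0757,-4.1990) cross=-22.918
  mode + wants cross > 0 → take C=(0.3066,4.9421) (cross=22.918)
ex = (C−B)/|BC| = (-0.6147,0.7888); ey = (-0.7888,-0.6147)
P = B + -2.05·ex + -2.95·ey = (7.5815,0.4055)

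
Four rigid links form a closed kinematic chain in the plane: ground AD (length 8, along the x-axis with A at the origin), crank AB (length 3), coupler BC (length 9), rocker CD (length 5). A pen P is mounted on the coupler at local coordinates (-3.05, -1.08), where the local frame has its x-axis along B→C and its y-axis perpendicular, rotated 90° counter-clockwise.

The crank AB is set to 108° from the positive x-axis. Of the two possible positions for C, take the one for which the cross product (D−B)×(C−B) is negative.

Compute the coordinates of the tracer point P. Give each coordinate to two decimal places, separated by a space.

A=(0,0), D=(8.00,0)
B = A + 3.00·(cos108°, sin108°) = (-0.9271, 2.8532)
|BD| = 9.3719
circle(B,9.00) ∩ circle(D,5.00): a=7.6736, h=4.7027
  candidates: C₊=(7.8140,4.9965) cross=44.074; C₋=(4.9506,-3.9625) cross=-44.074
  mode - wants cross < 0 → take C=(4.9506,-3.9625) (cross=-44.074)
ex = (C−B)/|BC| = (0.6531,-0.7573); ey = (0.7573,0.6531)
P = B + -3.05·ex + -1.08·ey = (-3.7368,4.4576)

-3.74 4.46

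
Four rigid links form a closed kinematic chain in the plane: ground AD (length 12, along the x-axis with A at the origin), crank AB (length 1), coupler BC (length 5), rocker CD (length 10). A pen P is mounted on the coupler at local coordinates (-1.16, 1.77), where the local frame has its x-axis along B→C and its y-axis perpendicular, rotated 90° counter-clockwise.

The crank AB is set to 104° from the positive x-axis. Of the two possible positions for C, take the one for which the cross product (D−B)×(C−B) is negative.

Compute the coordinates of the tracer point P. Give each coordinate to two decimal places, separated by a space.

A=(0,0), D=(12.00,0)
B = A + 1.00·(cos104°, sin104°) = (-0.2419, 0.9703)
|BD| = 12.2803
circle(B,5.00) ∩ circle(D,10.00): a=3.0865, h=3.9336
  candidates: C₊=(3.1457,4.6478) cross=48.306; C₋=(2.5241,-3.1949) cross=-48.306
  mode - wants cross < 0 → take C=(2.5241,-3.1949) (cross=-48.306)
ex = (C−B)/|BC| = (0.5532,-0.8330); ey = (0.8330,0.5532)
P = B + -1.16·ex + 1.77·ey = (0.5908,2.9158)

0.59 2.92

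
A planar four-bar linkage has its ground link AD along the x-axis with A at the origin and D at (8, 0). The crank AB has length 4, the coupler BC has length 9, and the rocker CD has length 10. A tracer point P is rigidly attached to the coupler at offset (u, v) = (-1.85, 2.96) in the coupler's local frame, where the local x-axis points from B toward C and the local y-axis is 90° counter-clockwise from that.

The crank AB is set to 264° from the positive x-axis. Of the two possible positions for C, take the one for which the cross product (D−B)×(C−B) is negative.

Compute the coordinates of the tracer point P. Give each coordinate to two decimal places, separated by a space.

0.12 -0.53

A=(0,0), D=(8.00,0)
B = A + 4.00·(cos264°, sin264°) = (-0.4181, -3.9781)
|BD| = 9.3107
circle(B,9.00) ∩ circle(D,10.00): a=3.6350, h=8.2333
  candidates: C₊=(-0.6493,5.0189) cross=76.658; C₋=(6.3862,-9.8689) cross=-76.658
  mode - wants cross < 0 → take C=(6.3862,-9.8689) (cross=-76.658)
ex = (C−B)/|BC| = (0.7560,-0.6545); ey = (0.6545,0.7560)
P = B + -1.85·ex + 2.96·ey = (0.1207,-0.5293)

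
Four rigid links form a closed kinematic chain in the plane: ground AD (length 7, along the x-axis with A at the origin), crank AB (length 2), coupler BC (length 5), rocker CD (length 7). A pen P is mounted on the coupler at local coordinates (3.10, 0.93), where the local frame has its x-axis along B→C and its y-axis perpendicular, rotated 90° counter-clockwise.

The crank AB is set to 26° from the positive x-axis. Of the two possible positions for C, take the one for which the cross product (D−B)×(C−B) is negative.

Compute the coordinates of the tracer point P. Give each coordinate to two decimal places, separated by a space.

A=(0,0), D=(7.00,0)
B = A + 2.00·(cos26°, sin26°) = (1.7976, 0.8767)
|BD| = 5.2758
circle(B,5.00) ∩ circle(D,7.00): a=0.3633, h=4.9868
  candidates: C₊=(2.9846,5.7338) cross=26.309; C₋=(1.3272,-4.1011) cross=-26.309
  mode - wants cross < 0 → take C=(1.3272,-4.1011) (cross=-26.309)
ex = (C−B)/|BC| = (-0.0941,-0.9956); ey = (0.9956,-0.0941)
P = B + 3.10·ex + 0.93·ey = (2.4318,-2.2970)

2.43 -2.30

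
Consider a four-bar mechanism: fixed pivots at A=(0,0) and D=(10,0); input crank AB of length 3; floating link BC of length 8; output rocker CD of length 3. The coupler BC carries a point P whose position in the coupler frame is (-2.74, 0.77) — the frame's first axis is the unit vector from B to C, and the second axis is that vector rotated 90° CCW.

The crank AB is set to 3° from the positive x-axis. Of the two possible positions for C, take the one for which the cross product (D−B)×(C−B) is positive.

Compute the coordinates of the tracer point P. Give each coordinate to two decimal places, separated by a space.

0.16 -0.08

A=(0,0), D=(10.00,0)
B = A + 3.00·(cos3°, sin3°) = (2.9959, 0.1570)
|BD| = 7.0059
circle(B,8.00) ∩ circle(D,3.00): a=7.4282, h=2.9701
  candidates: C₊=(10.4888,2.9599) cross=20.808; C₋=(10.3557,-2.9788) cross=-20.808
  mode + wants cross > 0 → take C=(10.4888,2.9599) (cross=20.808)
ex = (C−B)/|BC| = (0.9366,0.3504); ey = (-0.3504,0.9366)
P = B + -2.74·ex + 0.77·ey = (0.1598,-0.0818)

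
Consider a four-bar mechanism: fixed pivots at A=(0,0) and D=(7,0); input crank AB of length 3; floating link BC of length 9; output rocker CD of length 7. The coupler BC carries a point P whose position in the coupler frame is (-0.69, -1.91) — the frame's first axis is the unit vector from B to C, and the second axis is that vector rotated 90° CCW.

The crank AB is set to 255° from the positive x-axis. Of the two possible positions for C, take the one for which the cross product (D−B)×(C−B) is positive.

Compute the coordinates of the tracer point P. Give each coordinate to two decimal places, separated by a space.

0.74 -4.25

A=(0,0), D=(7.00,0)
B = A + 3.00·(cos255°, sin255°) = (-0.7765, -2.8978)
|BD| = 8.2988
circle(B,9.00) ∩ circle(D,7.00): a=6.0774, h=6.6382
  candidates: C₊=(2.6005,5.4447) cross=55.089; C₋=(7.2363,-6.9960) cross=-55.089
  mode + wants cross > 0 → take C=(2.6005,5.4447) (cross=55.089)
ex = (C−B)/|BC| = (0.3752,0.9269); ey = (-0.9269,0.3752)
P = B + -0.69·ex + -1.91·ey = (0.7351,-4.2540)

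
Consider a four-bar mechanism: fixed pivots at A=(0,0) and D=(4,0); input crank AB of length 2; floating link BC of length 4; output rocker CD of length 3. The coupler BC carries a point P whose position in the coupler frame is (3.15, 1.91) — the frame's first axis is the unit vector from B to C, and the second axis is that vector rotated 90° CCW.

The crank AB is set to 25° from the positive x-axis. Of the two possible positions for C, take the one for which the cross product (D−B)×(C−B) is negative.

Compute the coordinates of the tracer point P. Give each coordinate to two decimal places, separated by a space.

4.71 -1.43

A=(0,0), D=(4.00,0)
B = A + 2.00·(cos25°, sin25°) = (1.8126, 0.8452)
|BD| = 2.3450
circle(B,4.00) ∩ circle(D,3.00): a=2.6650, h=2.9829
  candidates: C₊=(5.3737,2.6670) cross=6.995; C₋=(3.2234,-2.8977) cross=-6.995
  mode - wants cross < 0 → take C=(3.2234,-2.8977) (cross=-6.995)
ex = (C−B)/|BC| = (0.3527,-0.9357); ey = (0.9357,0.3527)
P = B + 3.15·ex + 1.91·ey = (4.7108,-1.4287)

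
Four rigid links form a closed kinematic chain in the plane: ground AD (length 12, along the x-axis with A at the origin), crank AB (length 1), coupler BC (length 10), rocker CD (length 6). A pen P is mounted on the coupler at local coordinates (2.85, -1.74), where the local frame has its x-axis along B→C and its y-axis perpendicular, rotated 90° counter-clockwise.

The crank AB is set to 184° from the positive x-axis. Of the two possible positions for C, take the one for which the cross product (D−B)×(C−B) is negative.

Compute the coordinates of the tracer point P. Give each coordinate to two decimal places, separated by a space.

0.80 -2.88

A=(0,0), D=(12.00,0)
B = A + 1.00·(cos184°, sin184°) = (-0.9976, -0.0698)
|BD| = 12.9978
circle(B,10.00) ∩ circle(D,6.00): a=8.9608, h=4.4388
  candidates: C₊=(7.9393,4.4171) cross=57.695; C₋=(7.9870,-4.4604) cross=-57.695
  mode - wants cross < 0 → take C=(7.9870,-4.4604) (cross=-57.695)
ex = (C−B)/|BC| = (0.8985,-0.4391); ey = (0.4391,0.8985)
P = B + 2.85·ex + -1.74·ey = (0.7990,-2.8844)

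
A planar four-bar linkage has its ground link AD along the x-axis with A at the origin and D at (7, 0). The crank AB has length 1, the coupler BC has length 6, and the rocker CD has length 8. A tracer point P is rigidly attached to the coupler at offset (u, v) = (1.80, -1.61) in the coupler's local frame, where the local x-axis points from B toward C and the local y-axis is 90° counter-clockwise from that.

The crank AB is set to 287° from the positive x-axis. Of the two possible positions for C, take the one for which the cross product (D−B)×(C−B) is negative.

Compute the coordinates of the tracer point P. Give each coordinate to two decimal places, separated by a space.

A=(0,0), D=(7.00,0)
B = A + 1.00·(cos287°, sin287°) = (0.2924, -0.9563)
|BD| = 6.7755
circle(B,6.00) ∩ circle(D,8.00): a=1.3214, h=5.8527
  candidates: C₊=(0.7745,5.0243) cross=39.655; C₋=(2.4266,-6.5639) cross=-39.655
  mode - wants cross < 0 → take C=(2.4266,-6.5639) (cross=-39.655)
ex = (C−B)/|BC| = (0.3557,-0.9346); ey = (0.9346,0.3557)
P = B + 1.80·ex + -1.61·ey = (-0.5720,-3.2113)

-0.57 -3.21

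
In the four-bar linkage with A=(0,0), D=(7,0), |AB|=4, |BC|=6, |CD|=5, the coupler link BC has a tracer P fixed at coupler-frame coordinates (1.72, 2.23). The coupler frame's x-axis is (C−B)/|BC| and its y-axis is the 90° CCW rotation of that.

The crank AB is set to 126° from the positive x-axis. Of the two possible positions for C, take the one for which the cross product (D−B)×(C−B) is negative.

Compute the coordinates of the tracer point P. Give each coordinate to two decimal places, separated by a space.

A=(0,0), D=(7.00,0)
B = A + 4.00·(cos126°, sin126°) = (-2.3511, 3.2361)
|BD| = 9.8953
circle(B,6.00) ∩ circle(D,5.00): a=5.5034, h=2.3900
  candidates: C₊=(3.6313,3.6948) cross=23.650; C₋=(2.0681,-0.8223) cross=-23.650
  mode - wants cross < 0 → take C=(2.0681,-0.8223) (cross=-23.650)
ex = (C−B)/|BC| = (0.7365,-0.6764); ey = (0.6764,0.7365)
P = B + 1.72·ex + 2.23·ey = (0.4241,3.7151)

0.42 3.72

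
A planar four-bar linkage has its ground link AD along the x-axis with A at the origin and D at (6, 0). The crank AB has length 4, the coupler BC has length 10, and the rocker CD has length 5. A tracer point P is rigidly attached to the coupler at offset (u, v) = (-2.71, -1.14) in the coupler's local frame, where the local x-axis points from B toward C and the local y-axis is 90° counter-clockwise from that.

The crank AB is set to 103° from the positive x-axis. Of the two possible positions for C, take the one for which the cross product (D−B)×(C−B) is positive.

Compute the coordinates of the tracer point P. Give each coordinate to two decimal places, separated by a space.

A=(0,0), D=(6.00,0)
B = A + 4.00·(cos103°, sin103°) = (-0.8998, 3.8975)
|BD| = 7.9245
circle(B,10.00) ∩ circle(D,5.00): a=8.6944, h=4.9404
  candidates: C₊=(9.1002,3.9229) cross=39.150; C₋=(4.2406,-4.6802) cross=-39.150
  mode + wants cross > 0 → take C=(9.1002,3.9229) (cross=39.150)
ex = (C−B)/|BC| = (1.0000,0.0025); ey = (-0.0025,1.0000)
P = B + -2.71·ex + -1.14·ey = (-3.6069,2.7506)

-3.61 2.75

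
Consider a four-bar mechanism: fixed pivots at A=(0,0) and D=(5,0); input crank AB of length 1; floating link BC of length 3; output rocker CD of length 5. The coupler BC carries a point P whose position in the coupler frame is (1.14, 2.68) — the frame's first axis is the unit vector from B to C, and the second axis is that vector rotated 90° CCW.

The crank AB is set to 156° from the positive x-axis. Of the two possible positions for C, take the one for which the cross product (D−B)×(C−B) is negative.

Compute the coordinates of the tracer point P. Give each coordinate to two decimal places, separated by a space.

1.99 0.69

A=(0,0), D=(5.00,0)
B = A + 1.00·(cos156°, sin156°) = (-0.9135, 0.4067)
|BD| = 5.9275
circle(B,3.00) ∩ circle(D,5.00): a=1.6141, h=2.5288
  candidates: C₊=(0.8703,2.8188) cross=14.989; C₋=(0.5233,-2.2268) cross=-14.989
  mode - wants cross < 0 → take C=(0.5233,-2.2268) (cross=-14.989)
ex = (C−B)/|BC| = (0.4789,-0.8779); ey = (0.8779,0.4789)
P = B + 1.14·ex + 2.68·ey = (1.9851,0.6895)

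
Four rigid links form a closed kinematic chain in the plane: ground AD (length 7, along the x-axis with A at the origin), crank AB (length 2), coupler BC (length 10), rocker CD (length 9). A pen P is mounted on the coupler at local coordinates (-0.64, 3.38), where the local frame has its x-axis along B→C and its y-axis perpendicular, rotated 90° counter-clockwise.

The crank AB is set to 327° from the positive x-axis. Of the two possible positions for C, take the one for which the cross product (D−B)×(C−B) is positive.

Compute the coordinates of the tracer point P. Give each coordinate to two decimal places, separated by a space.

A=(0,0), D=(7.00,0)
B = A + 2.00·(cos327°, sin327°) = (1.6773, -1.0893)
|BD| = 5.4330
circle(B,10.00) ∩ circle(D,9.00): a=4.4651, h=8.9478
  candidates: C₊=(4.2578,8.5721) cross=48.613; C₋=(7.8457,-8.9602) cross=-48.613
  mode + wants cross > 0 → take C=(4.2578,8.5721) (cross=48.613)
ex = (C−B)/|BC| = (0.2580,0.9661); ey = (-0.9661,0.2580)
P = B + -0.64·ex + 3.38·ey = (-1.7533,-0.8354)

-1.75 -0.84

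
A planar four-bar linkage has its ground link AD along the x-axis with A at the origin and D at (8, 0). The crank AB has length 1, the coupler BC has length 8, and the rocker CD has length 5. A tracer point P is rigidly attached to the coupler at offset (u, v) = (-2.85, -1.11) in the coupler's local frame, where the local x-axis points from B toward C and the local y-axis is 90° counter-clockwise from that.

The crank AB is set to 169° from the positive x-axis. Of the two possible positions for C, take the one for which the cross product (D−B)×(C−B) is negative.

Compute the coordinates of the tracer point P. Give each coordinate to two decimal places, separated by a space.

-3.96 0.91

A=(0,0), D=(8.00,0)
B = A + 1.00·(cos169°, sin169°) = (-0.9816, 0.1908)
|BD| = 8.9837
circle(B,8.00) ∩ circle(D,5.00): a=6.6624, h=4.4285
  candidates: C₊=(5.7734,4.4768) cross=39.784; C₋=(5.5852,-4.3782) cross=-39.784
  mode - wants cross < 0 → take C=(5.5852,-4.3782) (cross=-39.784)
ex = (C−B)/|BC| = (0.8209,-0.5711); ey = (0.5711,0.8209)
P = B + -2.85·ex + -1.11·ey = (-3.9550,0.9074)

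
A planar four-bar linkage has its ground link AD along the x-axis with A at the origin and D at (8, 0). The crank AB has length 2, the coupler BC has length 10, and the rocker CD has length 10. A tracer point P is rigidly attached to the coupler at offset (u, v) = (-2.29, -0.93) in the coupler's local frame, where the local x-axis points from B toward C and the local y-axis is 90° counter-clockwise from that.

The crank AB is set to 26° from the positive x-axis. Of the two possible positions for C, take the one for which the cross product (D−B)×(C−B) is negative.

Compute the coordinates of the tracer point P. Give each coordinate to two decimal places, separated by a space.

A=(0,0), D=(8.00,0)
B = A + 2.00·(cos26°, sin26°) = (1.7976, 0.8767)
|BD| = 6.2641
circle(B,10.00) ∩ circle(D,10.00): a=3.1320, h=9.4969
  candidates: C₊=(6.2280,9.8418) cross=59.489; C₋=(3.5696,-8.9650) cross=-59.489
  mode - wants cross < 0 → take C=(3.5696,-8.9650) (cross=-59.489)
ex = (C−B)/|BC| = (0.1772,-0.9842); ey = (0.9842,0.1772)
P = B + -2.29·ex + -0.93·ey = (0.4765,2.9657)

0.48 2.97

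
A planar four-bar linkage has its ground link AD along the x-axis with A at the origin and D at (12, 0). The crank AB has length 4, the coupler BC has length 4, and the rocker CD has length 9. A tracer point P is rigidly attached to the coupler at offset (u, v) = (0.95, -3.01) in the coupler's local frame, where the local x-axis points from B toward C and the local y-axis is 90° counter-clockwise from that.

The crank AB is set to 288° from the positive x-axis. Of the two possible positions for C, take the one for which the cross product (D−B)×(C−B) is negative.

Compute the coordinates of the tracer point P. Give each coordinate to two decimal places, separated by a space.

0.83 -6.93

A=(0,0), D=(12.00,0)
B = A + 4.00·(cos288°, sin288°) = (1.2361, -3.8042)
|BD| = 11.4164
circle(B,4.00) ∩ circle(D,9.00): a=2.8614, h=2.7950
  candidates: C₊=(3.0026,-0.2154) cross=31.909; C₋=(4.8653,-5.4860) cross=-31.909
  mode - wants cross < 0 → take C=(4.8653,-5.4860) (cross=-31.909)
ex = (C−B)/|BC| = (0.9073,-0.4205); ey = (0.4205,0.9073)
P = B + 0.95·ex + -3.01·ey = (0.8325,-6.9347)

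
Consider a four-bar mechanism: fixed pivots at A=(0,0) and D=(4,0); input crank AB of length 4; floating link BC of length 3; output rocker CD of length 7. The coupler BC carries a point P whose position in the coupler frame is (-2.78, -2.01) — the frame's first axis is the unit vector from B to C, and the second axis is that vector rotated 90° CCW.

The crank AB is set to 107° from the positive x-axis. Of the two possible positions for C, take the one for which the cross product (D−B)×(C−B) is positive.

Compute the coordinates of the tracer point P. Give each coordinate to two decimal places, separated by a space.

A=(0,0), D=(4.00,0)
B = A + 4.00·(cos107°, sin107°) = (-1.1695, 3.8252)
|BD| = 6.4309
circle(B,3.00) ∩ circle(D,7.00): a=0.1054, h=2.9981
  candidates: C₊=(0.6986,6.1726) cross=19.281; C₋=(-2.8681,1.3524) cross=-19.281
  mode + wants cross > 0 → take C=(0.6986,6.1726) (cross=19.281)
ex = (C−B)/|BC| = (0.6227,0.7825); ey = (-0.7825,0.6227)
P = B + -2.78·ex + -2.01·ey = (-1.3279,0.3984)

-1.33 0.40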